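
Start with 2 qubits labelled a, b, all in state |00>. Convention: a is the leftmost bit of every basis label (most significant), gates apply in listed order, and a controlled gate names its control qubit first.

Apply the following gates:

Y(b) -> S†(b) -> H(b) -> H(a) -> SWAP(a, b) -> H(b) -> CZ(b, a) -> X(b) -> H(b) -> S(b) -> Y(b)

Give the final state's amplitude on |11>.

The amplitude on |11> is -I/2.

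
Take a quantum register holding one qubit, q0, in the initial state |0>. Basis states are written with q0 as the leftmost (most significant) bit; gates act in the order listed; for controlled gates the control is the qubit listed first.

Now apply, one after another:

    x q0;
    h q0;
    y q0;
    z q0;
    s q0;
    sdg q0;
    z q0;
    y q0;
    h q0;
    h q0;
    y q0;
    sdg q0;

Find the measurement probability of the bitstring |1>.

The probability of measuring |1> is 1/2. Key observation: steps 2-9 multiply out to the identity, so the circuit reduces to the remaining gates.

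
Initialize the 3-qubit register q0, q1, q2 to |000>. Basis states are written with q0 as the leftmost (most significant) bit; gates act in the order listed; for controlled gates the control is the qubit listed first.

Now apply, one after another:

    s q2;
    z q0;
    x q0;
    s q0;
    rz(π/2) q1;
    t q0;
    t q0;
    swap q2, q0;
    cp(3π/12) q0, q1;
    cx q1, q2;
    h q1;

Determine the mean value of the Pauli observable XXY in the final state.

In the final state, XXY has expectation 0.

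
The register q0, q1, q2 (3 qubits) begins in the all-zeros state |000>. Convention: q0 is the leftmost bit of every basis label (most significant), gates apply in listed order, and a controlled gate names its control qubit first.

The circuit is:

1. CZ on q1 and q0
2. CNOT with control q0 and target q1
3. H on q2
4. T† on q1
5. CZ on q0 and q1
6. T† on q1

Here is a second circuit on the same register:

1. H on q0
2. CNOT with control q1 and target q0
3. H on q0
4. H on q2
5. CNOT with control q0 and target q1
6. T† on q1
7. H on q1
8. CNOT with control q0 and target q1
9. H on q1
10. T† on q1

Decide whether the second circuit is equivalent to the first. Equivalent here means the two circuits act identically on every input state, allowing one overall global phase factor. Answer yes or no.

Yes: on every input state the two circuits agree up to one overall phase factor.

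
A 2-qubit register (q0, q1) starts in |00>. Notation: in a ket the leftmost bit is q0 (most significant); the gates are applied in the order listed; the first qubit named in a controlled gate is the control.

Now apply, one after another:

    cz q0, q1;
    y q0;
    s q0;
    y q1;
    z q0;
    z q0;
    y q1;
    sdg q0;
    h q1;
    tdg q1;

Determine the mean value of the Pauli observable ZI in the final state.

In the final state, ZI has expectation -1. Key observation: steps 3-8 multiply out to the identity, so the circuit reduces to the remaining gates.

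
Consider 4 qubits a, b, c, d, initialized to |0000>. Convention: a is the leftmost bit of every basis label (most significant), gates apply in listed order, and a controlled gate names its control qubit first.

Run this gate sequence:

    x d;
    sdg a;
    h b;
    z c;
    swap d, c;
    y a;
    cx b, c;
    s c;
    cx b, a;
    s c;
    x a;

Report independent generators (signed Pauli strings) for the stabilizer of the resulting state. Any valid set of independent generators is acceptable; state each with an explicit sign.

The final state is stabilized by the group generated by -XXXI, -ZIZI, -IZZI, +IIIZ; other independent generating sets are equally valid.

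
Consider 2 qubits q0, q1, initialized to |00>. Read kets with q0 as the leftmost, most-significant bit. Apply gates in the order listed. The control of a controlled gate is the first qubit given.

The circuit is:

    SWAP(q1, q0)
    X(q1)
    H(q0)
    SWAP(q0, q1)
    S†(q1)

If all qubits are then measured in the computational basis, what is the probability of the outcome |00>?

A full measurement returns |00> with probability 0.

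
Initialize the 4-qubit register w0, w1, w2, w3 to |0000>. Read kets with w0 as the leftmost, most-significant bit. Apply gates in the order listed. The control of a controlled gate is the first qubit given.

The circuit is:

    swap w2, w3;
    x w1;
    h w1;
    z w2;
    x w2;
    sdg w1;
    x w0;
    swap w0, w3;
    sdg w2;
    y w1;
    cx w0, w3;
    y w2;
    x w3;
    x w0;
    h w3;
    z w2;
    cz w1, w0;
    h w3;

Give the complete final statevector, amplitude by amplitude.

After the circuit, the state carries amplitude -sqrt(2)/2 on |1000>, sqrt(2)*I/2 on |1100>, and 0 on every other basis state.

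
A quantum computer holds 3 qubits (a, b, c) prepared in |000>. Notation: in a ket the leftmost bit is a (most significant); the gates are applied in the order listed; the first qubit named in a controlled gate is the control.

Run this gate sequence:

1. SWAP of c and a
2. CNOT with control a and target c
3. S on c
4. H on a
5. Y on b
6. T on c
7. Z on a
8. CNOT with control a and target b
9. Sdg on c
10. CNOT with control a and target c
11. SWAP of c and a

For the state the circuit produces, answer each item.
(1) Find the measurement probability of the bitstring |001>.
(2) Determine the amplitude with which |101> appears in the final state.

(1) The probability of measuring |001> is 0.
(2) |101> carries amplitude -sqrt(2)*I/2 in the final state.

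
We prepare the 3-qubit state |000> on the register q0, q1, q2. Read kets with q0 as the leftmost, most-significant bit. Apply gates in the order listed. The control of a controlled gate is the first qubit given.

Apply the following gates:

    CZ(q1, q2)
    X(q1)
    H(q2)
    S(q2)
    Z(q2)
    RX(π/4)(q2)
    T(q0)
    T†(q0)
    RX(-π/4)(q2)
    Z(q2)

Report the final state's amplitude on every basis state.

The resulting statevector has amplitude sqrt(2)/2 on |010>, sqrt(2)*I/2 on |011>, and 0 on every other basis state. Key observation: the block from step 5 through step 10 cancels to the identity and can be dropped.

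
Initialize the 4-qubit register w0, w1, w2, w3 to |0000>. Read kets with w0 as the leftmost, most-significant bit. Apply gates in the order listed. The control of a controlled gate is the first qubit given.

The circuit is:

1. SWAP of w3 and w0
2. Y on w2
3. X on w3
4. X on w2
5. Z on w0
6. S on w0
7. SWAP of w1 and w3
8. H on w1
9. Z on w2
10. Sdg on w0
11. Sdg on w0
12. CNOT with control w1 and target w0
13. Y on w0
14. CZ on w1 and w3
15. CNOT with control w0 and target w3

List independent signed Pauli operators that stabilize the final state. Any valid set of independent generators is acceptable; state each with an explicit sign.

The final state is stabilized by the group generated by +XXIX, +ZIIZ, -IZIZ, +IIZI; other independent generating sets are equally valid.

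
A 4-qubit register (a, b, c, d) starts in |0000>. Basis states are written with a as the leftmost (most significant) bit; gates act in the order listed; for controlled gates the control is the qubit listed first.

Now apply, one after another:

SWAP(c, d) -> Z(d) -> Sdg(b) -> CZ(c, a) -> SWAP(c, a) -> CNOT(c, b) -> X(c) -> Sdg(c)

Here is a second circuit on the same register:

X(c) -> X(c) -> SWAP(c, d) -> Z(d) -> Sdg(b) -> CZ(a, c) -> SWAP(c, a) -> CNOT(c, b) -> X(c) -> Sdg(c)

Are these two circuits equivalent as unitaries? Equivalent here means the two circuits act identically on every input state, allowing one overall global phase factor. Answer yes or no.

Yes: on every input state the two circuits agree up to one overall phase factor.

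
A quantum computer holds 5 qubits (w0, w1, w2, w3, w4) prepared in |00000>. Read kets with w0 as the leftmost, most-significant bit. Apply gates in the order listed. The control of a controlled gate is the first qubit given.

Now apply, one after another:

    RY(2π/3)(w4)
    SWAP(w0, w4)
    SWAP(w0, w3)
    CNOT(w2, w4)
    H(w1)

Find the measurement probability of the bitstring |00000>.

A full measurement returns |00000> with probability 1/8.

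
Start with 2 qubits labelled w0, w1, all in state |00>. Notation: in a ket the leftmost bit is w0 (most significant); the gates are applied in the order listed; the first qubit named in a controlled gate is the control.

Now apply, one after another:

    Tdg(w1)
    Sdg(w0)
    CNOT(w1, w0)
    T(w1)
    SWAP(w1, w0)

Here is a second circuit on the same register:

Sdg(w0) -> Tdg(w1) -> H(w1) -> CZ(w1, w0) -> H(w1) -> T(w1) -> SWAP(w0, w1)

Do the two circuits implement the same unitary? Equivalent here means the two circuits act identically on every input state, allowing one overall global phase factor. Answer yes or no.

No, they are not equivalent — no single phase factor reconciles the two unitaries.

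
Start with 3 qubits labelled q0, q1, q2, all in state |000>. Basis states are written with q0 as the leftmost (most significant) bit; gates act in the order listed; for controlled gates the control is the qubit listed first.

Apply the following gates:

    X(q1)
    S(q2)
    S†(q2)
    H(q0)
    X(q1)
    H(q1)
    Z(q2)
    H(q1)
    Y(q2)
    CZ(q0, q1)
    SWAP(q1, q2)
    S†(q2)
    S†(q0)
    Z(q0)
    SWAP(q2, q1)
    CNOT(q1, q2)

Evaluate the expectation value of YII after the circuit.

In the final state, YII has expectation 1.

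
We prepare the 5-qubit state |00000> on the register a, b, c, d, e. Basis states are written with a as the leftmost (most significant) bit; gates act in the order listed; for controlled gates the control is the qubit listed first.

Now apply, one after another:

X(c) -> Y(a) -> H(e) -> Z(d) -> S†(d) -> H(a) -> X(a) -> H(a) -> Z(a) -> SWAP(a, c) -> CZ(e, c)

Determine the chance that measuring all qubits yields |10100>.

A full measurement returns |10100> with probability 1/2. Key observation: steps 6-9 multiply out to the identity, so the circuit reduces to the remaining gates.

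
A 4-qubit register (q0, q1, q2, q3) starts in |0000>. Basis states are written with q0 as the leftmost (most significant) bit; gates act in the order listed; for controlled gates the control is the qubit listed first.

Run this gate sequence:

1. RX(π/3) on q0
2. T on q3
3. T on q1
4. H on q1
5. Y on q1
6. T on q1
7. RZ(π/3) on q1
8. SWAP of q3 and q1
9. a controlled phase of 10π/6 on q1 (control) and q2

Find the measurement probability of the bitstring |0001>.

Outcome |0001> occurs with probability 3/8.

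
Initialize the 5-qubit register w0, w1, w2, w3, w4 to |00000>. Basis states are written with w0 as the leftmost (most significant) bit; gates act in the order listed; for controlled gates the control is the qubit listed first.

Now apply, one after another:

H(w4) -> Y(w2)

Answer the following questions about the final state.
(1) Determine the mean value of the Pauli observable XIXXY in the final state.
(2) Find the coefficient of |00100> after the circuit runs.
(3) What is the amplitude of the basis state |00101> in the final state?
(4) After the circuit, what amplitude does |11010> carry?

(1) The expectation value of XIXXY is 0.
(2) The amplitude on |00100> is sqrt(2)*I/2.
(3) |00101> carries amplitude sqrt(2)*I/2 in the final state.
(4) The final state's coefficient on |11010> equals 0.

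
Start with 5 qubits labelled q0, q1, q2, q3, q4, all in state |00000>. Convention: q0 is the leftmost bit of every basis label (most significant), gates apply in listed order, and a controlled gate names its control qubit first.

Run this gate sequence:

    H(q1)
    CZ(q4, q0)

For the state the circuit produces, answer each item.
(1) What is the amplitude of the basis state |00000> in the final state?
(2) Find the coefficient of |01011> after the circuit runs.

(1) The final state's coefficient on |00000> equals sqrt(2)/2.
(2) The final state's coefficient on |01011> equals 0.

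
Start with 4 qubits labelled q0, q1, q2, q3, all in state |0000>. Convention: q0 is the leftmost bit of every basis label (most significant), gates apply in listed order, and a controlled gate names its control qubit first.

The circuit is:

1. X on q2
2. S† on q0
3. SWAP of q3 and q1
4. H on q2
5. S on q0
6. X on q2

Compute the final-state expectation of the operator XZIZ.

The expectation value of XZIZ is 0.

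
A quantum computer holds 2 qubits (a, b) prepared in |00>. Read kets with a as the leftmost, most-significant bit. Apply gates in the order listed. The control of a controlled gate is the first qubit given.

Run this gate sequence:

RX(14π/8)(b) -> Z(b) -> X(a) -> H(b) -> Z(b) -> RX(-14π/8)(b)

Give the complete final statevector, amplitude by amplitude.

After the circuit, the state carries amplitude 0 on |00>, 0 on |01>, 1/2 on |10>, -sqrt(2)/2 - I/2 on |11>.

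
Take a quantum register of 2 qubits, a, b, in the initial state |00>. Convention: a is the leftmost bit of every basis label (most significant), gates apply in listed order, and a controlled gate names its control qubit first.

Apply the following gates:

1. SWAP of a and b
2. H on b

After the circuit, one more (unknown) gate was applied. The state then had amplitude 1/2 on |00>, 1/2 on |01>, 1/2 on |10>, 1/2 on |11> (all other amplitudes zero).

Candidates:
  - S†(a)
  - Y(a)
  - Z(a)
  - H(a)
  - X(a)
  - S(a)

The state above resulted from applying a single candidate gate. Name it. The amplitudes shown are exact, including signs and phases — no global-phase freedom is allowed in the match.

The unique candidate consistent with the amplitudes is H(a).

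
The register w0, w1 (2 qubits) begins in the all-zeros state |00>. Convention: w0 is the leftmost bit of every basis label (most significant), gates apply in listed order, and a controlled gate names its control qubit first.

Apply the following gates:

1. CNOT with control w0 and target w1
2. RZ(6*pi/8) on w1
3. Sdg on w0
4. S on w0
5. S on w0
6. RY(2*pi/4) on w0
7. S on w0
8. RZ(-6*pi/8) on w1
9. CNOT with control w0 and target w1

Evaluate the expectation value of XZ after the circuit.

The observable XZ averages to 0.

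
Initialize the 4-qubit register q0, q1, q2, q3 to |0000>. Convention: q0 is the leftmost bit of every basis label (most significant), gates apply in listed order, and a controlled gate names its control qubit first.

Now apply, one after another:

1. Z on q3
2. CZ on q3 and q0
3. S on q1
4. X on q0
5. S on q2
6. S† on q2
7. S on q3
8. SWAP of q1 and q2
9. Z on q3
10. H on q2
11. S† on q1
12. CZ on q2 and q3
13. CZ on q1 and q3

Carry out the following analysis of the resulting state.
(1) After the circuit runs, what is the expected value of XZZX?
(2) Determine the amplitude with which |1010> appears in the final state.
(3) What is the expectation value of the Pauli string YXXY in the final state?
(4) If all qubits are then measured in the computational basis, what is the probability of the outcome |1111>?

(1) In the final state, XZZX has expectation 0.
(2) |1010> carries amplitude sqrt(2)/2 in the final state.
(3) In the final state, YXXY has expectation 0.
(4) A full measurement returns |1111> with probability 0.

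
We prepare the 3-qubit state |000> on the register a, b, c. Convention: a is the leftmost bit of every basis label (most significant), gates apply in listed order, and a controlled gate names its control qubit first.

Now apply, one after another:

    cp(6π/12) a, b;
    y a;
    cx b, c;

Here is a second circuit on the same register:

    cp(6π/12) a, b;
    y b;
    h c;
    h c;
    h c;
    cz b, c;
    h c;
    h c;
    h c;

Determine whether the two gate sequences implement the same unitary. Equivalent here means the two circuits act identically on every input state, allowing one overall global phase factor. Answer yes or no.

No — the two circuits implement different unitaries, even allowing a global phase.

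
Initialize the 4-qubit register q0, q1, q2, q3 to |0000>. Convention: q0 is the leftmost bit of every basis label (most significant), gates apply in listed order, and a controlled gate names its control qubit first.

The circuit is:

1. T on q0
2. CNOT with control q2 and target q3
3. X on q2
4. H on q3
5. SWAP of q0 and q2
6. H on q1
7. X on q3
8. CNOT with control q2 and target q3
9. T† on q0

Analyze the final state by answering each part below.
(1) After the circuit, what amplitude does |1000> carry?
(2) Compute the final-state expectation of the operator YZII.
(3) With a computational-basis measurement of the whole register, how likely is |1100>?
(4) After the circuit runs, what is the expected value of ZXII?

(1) The final state's coefficient on |1000> equals -exp(3*I*pi/4)/2.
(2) In the final state, YZII has expectation 0.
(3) A full measurement returns |1100> with probability 1/4.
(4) The expectation value of ZXII is -1.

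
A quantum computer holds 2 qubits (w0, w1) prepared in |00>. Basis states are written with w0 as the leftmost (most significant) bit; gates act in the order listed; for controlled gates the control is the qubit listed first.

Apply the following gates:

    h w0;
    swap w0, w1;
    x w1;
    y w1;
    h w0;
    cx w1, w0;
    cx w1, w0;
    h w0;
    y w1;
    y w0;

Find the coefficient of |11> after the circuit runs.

The final state's coefficient on |11> equals sqrt(2)*I/2.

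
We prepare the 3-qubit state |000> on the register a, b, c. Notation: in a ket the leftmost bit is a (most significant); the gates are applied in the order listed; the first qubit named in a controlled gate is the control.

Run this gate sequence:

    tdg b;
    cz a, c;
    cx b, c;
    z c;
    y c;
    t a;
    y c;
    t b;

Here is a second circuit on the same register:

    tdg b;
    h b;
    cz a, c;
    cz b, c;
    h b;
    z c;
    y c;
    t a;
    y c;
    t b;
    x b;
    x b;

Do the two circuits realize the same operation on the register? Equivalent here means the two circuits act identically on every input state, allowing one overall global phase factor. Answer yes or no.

No — the two circuits implement different unitaries, even allowing a global phase.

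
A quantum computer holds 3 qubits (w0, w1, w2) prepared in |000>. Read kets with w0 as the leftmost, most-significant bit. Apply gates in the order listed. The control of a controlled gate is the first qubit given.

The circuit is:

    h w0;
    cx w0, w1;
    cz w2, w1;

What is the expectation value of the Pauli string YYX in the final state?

The expectation value of YYX is 0.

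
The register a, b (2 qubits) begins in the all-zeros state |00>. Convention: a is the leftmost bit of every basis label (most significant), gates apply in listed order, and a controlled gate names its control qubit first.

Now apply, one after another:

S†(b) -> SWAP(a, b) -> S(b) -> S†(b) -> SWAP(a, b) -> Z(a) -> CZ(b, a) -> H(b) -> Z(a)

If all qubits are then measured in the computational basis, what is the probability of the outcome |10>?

Outcome |10> occurs with probability 0. Key observation: the block from step 2 through step 5 cancels to the identity and can be dropped.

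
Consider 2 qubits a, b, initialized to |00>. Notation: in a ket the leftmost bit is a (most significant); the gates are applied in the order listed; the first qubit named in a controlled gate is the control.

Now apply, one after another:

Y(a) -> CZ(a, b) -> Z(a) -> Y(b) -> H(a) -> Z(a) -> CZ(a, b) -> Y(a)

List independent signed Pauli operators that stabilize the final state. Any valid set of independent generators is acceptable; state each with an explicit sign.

One valid set of independent stabilizer generators is +XI, -IZ (any independent generating set of the same group is equally correct).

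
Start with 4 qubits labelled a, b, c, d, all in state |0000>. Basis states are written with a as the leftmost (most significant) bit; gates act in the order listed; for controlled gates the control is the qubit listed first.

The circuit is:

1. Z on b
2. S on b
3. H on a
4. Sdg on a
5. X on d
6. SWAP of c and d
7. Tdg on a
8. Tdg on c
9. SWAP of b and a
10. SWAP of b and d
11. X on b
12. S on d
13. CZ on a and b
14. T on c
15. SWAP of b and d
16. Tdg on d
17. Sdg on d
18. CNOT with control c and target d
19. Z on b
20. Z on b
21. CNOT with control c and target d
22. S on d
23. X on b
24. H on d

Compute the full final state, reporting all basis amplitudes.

The resulting statevector has amplitude -I/2 on |0010>, I/2 on |0011>, -exp(3*I*pi/4)/2 on |0110>, exp(3*I*pi/4)/2 on |0111>, and 0 on every other basis state. Key observation: the block from step 17 through step 22 cancels to the identity and can be dropped.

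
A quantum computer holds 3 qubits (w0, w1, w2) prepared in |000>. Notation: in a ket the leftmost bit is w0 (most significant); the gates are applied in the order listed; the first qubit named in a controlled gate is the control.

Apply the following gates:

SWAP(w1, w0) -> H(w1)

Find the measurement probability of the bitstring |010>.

Outcome |010> occurs with probability 1/2.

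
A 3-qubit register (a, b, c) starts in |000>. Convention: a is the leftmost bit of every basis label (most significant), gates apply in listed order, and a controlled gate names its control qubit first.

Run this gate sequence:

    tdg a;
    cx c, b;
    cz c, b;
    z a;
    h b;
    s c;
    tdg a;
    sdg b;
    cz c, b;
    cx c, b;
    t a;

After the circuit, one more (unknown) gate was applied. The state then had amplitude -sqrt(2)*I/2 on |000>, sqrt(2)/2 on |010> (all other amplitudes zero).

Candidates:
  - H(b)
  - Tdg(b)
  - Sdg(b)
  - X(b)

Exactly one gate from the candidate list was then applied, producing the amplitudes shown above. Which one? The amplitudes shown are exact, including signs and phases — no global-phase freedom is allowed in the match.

The applied gate was X(b).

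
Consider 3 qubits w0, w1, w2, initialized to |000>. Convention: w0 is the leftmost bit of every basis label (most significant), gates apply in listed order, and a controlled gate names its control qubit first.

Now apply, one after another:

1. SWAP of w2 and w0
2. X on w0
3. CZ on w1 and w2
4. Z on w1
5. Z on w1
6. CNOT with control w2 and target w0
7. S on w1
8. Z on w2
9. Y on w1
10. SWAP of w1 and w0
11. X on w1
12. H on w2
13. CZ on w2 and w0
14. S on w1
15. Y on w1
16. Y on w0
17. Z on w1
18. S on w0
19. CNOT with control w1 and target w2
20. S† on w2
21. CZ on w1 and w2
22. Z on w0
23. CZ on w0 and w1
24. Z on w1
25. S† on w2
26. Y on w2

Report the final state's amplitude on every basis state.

After the circuit, the state carries amplitude sqrt(2)/2 on |010>, sqrt(2)/2 on |011>, and 0 on every other basis state.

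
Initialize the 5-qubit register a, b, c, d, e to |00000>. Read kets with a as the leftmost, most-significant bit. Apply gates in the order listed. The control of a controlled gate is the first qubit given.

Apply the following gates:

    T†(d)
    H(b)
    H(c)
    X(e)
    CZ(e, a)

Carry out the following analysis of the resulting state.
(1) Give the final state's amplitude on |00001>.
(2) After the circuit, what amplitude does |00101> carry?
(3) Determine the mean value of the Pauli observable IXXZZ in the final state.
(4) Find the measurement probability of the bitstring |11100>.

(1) The amplitude on |00001> is 1/2.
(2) The final state's coefficient on |00101> equals 1/2.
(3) The observable IXXZZ averages to -1.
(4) Outcome |11100> occurs with probability 0.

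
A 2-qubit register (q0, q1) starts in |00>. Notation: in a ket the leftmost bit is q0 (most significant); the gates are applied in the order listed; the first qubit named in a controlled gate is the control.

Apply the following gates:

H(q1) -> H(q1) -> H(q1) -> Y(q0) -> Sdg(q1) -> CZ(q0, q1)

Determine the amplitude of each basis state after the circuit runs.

The resulting statevector has amplitude 0 on |00>, 0 on |01>, sqrt(2)*I/2 on |10>, -sqrt(2)/2 on |11>.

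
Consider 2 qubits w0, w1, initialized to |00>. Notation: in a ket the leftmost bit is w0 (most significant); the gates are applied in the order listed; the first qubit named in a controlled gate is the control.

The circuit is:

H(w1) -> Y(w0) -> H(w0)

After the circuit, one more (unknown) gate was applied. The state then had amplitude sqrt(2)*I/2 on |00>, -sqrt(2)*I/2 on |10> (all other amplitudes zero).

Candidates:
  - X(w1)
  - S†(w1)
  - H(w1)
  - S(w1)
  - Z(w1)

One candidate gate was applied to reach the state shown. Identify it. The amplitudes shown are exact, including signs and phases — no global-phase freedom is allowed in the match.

It was H(w1) that produced the state shown.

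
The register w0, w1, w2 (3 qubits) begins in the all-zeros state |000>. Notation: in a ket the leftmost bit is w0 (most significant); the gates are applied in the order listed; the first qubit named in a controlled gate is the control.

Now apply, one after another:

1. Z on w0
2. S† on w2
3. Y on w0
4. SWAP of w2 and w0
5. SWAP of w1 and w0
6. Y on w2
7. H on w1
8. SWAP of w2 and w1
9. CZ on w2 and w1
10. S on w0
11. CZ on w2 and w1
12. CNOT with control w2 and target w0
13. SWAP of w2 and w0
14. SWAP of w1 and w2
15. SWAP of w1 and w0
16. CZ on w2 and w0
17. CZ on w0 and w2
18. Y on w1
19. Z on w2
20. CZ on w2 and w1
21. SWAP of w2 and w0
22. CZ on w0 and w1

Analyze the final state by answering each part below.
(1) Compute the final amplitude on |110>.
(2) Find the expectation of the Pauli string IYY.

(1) The amplitude on |110> is 0.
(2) The expectation value of IYY is -1.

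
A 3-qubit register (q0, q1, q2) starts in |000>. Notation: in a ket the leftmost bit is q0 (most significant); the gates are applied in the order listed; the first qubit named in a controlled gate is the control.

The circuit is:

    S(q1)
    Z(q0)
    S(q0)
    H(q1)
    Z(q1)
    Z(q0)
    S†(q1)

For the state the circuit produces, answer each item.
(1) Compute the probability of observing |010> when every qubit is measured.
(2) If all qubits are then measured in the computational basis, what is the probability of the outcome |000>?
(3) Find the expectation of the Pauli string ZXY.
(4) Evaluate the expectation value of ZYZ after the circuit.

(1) Outcome |010> occurs with probability 1/2.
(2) The probability of measuring |000> is 1/2.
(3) In the final state, ZXY has expectation 0.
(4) In the final state, ZYZ has expectation 1.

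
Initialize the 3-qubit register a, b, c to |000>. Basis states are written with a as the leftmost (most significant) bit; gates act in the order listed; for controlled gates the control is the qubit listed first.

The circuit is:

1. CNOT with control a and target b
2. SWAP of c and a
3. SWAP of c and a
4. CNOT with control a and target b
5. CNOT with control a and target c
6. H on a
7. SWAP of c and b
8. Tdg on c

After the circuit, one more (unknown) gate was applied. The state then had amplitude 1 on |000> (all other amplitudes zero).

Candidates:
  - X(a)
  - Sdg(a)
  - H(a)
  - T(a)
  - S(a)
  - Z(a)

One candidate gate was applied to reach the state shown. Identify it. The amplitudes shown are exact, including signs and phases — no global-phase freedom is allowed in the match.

The unique candidate consistent with the amplitudes is H(a). Key observation: steps 1-4 multiply out to the identity, so the circuit reduces to the remaining gates.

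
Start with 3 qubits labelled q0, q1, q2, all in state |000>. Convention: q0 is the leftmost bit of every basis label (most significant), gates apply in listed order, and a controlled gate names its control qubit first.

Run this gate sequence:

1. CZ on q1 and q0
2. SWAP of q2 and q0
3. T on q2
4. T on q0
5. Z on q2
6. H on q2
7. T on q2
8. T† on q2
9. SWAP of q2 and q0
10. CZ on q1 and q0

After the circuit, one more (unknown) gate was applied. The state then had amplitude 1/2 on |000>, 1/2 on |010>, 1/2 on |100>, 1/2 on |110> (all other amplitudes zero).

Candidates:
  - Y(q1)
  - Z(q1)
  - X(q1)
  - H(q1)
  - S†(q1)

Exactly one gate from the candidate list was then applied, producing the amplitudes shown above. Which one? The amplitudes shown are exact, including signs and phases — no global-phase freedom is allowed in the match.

The applied gate was H(q1).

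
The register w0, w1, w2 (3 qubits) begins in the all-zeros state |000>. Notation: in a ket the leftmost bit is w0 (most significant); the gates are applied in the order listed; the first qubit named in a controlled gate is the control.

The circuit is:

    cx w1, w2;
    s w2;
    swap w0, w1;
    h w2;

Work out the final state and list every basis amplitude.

The resulting statevector has amplitude sqrt(2)/2 on |000>, sqrt(2)/2 on |001>, and 0 on every other basis state.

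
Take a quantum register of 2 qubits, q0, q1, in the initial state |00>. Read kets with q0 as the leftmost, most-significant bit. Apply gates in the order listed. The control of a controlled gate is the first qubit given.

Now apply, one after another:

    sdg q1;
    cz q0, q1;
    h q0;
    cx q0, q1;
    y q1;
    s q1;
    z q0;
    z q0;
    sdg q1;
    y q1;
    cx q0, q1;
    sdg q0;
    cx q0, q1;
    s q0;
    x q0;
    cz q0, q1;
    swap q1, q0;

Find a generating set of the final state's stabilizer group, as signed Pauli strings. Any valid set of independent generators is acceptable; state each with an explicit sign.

The stabilizer group can be generated by +XX, -ZZ, among other valid generating sets.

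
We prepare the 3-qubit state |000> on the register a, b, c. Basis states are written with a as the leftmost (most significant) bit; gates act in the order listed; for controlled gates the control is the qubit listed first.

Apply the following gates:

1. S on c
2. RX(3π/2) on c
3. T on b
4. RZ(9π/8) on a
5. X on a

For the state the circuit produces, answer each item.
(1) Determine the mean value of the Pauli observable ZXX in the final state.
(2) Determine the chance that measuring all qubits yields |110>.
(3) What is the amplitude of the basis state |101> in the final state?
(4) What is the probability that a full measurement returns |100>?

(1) The observable ZXX averages to 0.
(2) Outcome |110> occurs with probability 0.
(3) The amplitude on |101> is sqrt(2)*exp(15*I*pi/16)/2.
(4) Outcome |100> occurs with probability 1/2.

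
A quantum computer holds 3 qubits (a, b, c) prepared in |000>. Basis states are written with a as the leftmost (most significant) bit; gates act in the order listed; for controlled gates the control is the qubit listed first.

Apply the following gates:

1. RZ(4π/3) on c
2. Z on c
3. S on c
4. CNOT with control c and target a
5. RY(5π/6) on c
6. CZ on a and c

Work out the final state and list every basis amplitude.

The final amplitudes are (-sqrt(6) + sqrt(2))*exp(I*pi/3)/4 on |000>, (-sqrt(6) - sqrt(2))*exp(I*pi/3)/4 on |001>, and 0 on every other basis state.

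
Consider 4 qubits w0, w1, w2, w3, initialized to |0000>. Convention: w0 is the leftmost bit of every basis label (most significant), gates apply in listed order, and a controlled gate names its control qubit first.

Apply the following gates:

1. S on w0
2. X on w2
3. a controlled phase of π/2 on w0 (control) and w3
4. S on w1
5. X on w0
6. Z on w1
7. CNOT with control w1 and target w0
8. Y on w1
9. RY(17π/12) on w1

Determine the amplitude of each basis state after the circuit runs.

The resulting statevector has amplitude -I*sqrt(sqrt(2) + 2)/4 - I*sqrt(6 - 3*sqrt(2))/4 on |1010>, -I*sqrt(3*sqrt(2) + 6)/4 + I*sqrt(2 - sqrt(2))/4 on |1110>, and 0 on every other basis state.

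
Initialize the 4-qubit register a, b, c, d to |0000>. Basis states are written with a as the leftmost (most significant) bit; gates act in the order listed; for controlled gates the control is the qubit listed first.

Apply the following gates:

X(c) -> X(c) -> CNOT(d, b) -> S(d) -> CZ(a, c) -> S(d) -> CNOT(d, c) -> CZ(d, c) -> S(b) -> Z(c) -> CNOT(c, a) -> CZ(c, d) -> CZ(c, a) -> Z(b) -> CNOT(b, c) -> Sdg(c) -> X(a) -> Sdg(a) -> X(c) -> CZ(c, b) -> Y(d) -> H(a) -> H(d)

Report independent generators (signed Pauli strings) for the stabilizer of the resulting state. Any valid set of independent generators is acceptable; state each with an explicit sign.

One valid set of independent stabilizer generators is -XIII, -IIIX, +IZII, -IIZI (any independent generating set of the same group is equally correct).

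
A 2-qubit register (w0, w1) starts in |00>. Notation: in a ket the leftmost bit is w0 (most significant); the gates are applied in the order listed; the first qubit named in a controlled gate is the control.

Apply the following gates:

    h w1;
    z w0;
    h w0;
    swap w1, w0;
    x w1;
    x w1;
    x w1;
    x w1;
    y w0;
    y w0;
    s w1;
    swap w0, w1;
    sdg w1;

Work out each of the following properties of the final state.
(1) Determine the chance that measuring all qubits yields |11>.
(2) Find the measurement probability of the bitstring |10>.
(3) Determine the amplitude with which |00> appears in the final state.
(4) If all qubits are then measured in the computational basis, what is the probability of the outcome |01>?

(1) A full measurement returns |11> with probability 1/4. Key observation: steps 5-8 multiply out to the identity, so the circuit reduces to the remaining gates.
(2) A full measurement returns |10> with probability 1/4.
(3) |00> carries amplitude 1/2 in the final state.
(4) The probability of measuring |01> is 1/4.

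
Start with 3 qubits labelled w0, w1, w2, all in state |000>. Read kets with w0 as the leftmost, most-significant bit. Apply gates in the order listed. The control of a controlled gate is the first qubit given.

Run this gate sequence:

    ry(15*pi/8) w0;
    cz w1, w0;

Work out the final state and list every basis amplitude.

The resulting statevector has amplitude -cos(pi/16) on |000>, sin(pi/16) on |100>, and 0 on every other basis state.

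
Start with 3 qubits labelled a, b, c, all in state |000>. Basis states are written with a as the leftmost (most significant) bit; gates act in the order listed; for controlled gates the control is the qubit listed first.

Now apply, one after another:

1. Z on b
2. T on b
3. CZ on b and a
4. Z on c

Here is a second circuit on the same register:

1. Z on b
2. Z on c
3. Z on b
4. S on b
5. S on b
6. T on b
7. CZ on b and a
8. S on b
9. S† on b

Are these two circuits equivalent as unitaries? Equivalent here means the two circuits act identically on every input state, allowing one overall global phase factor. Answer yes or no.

Yes: on every input state the two circuits agree up to one overall phase factor.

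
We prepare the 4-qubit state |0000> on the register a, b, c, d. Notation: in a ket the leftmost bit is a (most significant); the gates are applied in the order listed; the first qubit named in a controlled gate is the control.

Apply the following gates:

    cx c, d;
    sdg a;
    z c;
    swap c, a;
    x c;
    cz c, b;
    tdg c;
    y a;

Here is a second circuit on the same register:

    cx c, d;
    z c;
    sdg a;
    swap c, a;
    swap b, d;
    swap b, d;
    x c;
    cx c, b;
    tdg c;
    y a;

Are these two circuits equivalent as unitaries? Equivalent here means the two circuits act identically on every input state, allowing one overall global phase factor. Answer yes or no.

No — the two circuits implement different unitaries, even allowing a global phase.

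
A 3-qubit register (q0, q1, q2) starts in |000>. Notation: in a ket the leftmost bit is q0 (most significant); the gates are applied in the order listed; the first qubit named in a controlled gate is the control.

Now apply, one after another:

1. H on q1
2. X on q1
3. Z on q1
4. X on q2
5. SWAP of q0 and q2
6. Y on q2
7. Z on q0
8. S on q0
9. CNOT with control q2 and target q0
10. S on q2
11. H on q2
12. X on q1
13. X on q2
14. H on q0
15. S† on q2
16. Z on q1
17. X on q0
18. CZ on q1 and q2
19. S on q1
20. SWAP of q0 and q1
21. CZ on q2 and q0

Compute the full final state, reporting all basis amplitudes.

After the circuit, the state carries amplitude sqrt(2)*I/4 on |000>, -sqrt(2)/4 on |001>, sqrt(2)*I/4 on |010>, -sqrt(2)/4 on |011>, -sqrt(2)/4 on |100>, -sqrt(2)*I/4 on |101>, -sqrt(2)/4 on |110>, -sqrt(2)*I/4 on |111>.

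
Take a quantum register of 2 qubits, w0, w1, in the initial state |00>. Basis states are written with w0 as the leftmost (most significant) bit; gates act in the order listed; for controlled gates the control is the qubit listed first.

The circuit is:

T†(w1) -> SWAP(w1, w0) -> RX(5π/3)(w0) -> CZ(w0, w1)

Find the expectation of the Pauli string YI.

The observable YI averages to sqrt(3)/2.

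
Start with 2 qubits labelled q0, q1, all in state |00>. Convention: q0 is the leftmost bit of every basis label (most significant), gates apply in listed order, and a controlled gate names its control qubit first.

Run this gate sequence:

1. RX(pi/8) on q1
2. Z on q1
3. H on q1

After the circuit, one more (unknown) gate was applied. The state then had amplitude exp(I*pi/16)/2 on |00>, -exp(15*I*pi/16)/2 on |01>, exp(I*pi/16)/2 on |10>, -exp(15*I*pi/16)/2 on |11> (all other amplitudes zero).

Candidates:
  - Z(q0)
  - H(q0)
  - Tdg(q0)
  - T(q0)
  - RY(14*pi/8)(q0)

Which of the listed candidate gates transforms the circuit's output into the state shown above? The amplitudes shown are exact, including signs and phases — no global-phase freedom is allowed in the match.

The unique candidate consistent with the amplitudes is H(q0).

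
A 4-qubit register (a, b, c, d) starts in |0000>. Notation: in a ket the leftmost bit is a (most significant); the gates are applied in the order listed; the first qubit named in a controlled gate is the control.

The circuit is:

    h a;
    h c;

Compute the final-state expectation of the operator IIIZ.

The expectation value of IIIZ is 1.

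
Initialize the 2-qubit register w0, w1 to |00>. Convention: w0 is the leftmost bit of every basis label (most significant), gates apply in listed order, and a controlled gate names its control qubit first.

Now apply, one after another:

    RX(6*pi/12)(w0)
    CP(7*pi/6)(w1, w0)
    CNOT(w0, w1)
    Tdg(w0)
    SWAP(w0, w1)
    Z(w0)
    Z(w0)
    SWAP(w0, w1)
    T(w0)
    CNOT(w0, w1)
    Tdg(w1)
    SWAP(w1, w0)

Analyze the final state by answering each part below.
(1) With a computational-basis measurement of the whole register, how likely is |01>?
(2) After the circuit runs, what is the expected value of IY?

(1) Outcome |01> occurs with probability 1/2. Key observation: steps 3-10 multiply out to the identity, so the circuit reduces to the remaining gates.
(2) The observable IY averages to -1.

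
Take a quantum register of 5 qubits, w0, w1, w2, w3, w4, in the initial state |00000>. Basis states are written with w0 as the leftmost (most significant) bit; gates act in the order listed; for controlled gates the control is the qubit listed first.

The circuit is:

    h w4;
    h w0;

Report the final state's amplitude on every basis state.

The final amplitudes are 1/2 on |00000>, 1/2 on |00001>, 1/2 on |10000>, 1/2 on |10001>, and 0 on every other basis state.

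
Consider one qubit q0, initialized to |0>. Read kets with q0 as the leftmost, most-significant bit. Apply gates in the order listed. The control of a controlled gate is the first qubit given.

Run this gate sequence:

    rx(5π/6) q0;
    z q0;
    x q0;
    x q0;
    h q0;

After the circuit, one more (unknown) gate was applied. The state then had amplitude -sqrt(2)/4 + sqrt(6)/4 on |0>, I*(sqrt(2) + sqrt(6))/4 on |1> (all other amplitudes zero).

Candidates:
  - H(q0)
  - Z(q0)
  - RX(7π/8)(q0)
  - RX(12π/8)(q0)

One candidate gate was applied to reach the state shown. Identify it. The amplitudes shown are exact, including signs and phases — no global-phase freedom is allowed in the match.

It was H(q0) that produced the state shown. Key observation: gates 3-4 undo each other exactly, leaving only the rest of the circuit to track.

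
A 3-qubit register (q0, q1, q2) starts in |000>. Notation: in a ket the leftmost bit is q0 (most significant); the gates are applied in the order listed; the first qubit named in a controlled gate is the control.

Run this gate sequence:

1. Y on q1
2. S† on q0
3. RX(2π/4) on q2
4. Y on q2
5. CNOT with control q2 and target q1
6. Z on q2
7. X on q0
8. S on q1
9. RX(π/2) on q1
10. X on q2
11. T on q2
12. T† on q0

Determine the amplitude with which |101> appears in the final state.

The amplitude on |101> is -I/2.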